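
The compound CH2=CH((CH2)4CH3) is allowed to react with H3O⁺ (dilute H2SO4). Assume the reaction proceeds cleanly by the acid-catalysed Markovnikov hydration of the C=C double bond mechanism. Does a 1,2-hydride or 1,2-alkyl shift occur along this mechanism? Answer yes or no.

The first-formed carbocation is secondary.
No single 1,2-shift to an adjacent carbon would produce a more-substituted cation than the one already present, so no rearrangement occurs.

no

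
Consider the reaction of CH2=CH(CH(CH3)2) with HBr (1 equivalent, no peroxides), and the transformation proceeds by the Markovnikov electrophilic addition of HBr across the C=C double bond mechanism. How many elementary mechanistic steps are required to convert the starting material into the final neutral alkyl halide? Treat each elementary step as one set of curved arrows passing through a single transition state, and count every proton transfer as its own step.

Step 1: Electrophilic addition begins with the π(C=C) electrons forming a bond to the proton of HBr. Following Markovnikov's rule, the resulting cation is secondary. The H–Br bond breaks heterolytically, releasing Br⁻.
Step 2: A 1,2-hydride shift from the adjacent isopropyl carbon moves the positive charge from the secondary centre to an adjacent carbon, generating a more stable tertiary carbocation.
Step 3: Br⁻ captures the cation: a lone pair on Br⁻ fills the empty p orbital, producing the alkyl halide product.
Total: 3 elementary steps.

3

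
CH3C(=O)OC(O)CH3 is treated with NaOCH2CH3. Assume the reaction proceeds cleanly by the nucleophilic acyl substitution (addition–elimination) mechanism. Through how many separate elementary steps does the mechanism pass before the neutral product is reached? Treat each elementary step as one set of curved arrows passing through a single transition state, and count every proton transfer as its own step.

2

Step 1: CH3CH2O⁻ adds to the carbonyl carbon; the C=O π electrons shift onto oxygen and a tetrahedral alkoxide intermediate forms.
Step 2: Collapse of the tetrahedral intermediate: the alkoxide oxygen pushes its lone pair back to re-form C=O while CH3CO2⁻ leaves.
Total: 2 elementary steps.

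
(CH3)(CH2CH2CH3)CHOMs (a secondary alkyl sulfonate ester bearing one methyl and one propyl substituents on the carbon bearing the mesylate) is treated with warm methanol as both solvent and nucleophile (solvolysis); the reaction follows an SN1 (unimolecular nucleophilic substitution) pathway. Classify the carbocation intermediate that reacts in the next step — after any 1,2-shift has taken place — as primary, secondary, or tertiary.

Step 1: The C–O bond breaks with both electrons going to the mesylate; MsO⁻ leaves and a secondary carbocation remains.
No single 1,2-shift to an adjacent carbon would give a more-substituted cation, so no rearrangement occurs.

secondary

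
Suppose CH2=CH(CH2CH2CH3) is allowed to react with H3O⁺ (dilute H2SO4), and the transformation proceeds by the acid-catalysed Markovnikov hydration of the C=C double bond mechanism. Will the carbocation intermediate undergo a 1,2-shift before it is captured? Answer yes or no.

The first-formed carbocation is secondary.
No single 1,2-shift to an adjacent carbon would produce a more-substituted cation than the one already present, so no rearrangement occurs.

no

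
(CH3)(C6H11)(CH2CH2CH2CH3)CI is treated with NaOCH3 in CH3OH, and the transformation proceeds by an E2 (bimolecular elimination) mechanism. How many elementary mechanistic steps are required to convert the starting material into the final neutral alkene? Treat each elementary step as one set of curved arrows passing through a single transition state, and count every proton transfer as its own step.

1

Step 1: Concerted anti-periplanar elimination: CH3O⁻ abstracts a β-H while I⁻ leaves, and the C–H electrons become the new C=C π bond — all in a single transition state.
Total: 1 elementary step.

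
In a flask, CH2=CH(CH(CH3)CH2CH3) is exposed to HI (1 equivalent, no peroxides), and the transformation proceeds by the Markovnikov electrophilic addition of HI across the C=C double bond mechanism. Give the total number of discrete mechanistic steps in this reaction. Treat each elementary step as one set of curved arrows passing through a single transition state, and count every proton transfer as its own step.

3

Step 1: Protonation of the alkene by HI: the π bond acts as the nucleophile and picks up H⁺, giving the more stable (Markovnikov) secondary carbocation. The H–I bond breaks heterolytically, releasing I⁻.
Step 2: A hydride (H with its bonding pair) migrates from the adjacent sec-butyl carbon to the cationic centre — a 1,2-hydride shift — upgrading the secondary cation to a tertiary one.
Step 3: Nucleophilic attack by I⁻ on the carbocation completes the addition, giving R–I.
Total: 3 elementary steps.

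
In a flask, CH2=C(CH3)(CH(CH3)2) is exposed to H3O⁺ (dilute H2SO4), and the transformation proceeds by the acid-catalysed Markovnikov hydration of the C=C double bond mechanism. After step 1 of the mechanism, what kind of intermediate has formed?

tertiary carbocation

Step 1: Electrophilic addition begins with the π(C=C) electrons forming a bond to the proton of H3O⁺. Following Markovnikov's rule, the resulting cation is tertiary. H2O is released.
After step 1 the species present is a tertiary carbocation.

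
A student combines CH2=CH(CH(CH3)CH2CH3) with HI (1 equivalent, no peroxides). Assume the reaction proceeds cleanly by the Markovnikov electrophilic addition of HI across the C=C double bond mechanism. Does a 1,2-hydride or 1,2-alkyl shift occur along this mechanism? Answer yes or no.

The first-formed carbocation is secondary.
The adjacent sec-butyl carbon already bears 2 other carbon substituents and has a hydrogen to migrate; after a 1,2-hydride shift from that carbon the positive charge sits on a tertiary centre.
Tertiary is more stable than secondary, so the shift occurs.

yes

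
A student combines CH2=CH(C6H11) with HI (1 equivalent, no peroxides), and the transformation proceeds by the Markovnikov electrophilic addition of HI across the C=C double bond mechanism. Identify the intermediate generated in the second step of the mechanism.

tertiary carbocation

Step 1: Electrophilic addition begins with the π(C=C) electrons forming a bond to the proton of HI. Following Markovnikov's rule, the resulting cation is secondary. The H–I bond breaks heterolytically, releasing I⁻.
Step 2: A hydride (H with its bonding pair) migrates from the adjacent cyclohexyl carbon to the cationic centre — a 1,2-hydride shift — upgrading the secondary cation to a tertiary one.
After step 2 the species present is a tertiary carbocation.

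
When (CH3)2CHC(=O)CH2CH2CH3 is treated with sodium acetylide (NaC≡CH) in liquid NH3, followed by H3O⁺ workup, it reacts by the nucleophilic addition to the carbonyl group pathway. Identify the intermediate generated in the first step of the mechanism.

Step 1: A lone pair / filled orbital on HC≡C⁻ attacks the electrophilic carbonyl carbon; the π(C=O) electrons shift onto oxygen, producing a tetrahedral alkoxide intermediate.
After step 1 the species present is a tetrahedral alkoxide intermediate.

tetrahedral alkoxide intermediate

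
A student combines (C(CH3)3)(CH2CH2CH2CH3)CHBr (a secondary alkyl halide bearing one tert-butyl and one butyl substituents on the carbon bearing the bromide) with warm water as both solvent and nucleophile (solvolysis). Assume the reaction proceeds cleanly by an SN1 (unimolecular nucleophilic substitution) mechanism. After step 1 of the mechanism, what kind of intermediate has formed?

Step 1: Ionisation: the C–Br σ-bond cleaves heterolytically; both bonding electrons depart with Br⁻, leaving a secondary carbocation at the α-carbon.
After step 1 the species present is a secondary carbocation.

secondary carbocation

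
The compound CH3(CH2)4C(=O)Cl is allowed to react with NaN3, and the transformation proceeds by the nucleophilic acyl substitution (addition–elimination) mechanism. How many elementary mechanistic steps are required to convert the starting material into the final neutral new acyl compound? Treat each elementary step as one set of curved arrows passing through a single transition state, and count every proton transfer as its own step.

2

Step 1: Nucleophilic addition of N3⁻ to the acyl carbon breaks the π(C=O) bond and yields a tetrahedral, anionic intermediate.
Step 2: Collapse of the tetrahedral intermediate: the alkoxide oxygen pushes its lone pair back to re-form C=O while Cl⁻ leaves.
Total: 2 elementary steps.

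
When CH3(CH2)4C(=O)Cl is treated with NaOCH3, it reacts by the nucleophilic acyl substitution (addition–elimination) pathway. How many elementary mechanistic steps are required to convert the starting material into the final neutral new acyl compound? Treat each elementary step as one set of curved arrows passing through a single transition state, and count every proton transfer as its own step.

Step 1: A lone pair on the O of CH3O⁻ attacks the electrophilic acyl carbon; the π(C=O) electrons move onto oxygen, giving a tetrahedral intermediate.
Step 2: An oxygen lone pair re-forms the C=O π bond as the C–Cl σ-bond breaks; Cl⁻ is expelled.
Total: 2 elementary steps.

2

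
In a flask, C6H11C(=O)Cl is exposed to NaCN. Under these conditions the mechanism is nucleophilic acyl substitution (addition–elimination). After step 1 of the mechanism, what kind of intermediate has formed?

tetrahedral intermediate

Step 1: Nucleophilic addition of CN⁻ to the acyl carbon breaks the π(C=O) bond and yields a tetrahedral, anionic intermediate.
After step 1 the species present is a tetrahedral intermediate.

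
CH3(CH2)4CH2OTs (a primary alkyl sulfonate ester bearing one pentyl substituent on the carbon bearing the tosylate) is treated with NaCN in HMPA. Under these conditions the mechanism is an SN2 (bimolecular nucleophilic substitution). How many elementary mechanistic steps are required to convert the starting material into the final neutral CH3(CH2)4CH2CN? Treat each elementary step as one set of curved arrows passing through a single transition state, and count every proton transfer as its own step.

1

Step 1: CN⁻ attacks the back face of the α-carbon while TsO⁻ departs with the C–O bonding pair — a single concerted displacement through a pentacoordinate transition state.
Total: 1 elementary step.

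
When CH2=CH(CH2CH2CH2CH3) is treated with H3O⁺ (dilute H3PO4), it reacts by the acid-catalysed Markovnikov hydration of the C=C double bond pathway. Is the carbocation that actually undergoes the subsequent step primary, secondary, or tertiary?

Step 1: Electrophilic addition begins with the π(C=C) electrons forming a bond to the proton of H3O⁺. Following Markovnikov's rule, the resulting cation is secondary. H2O is released.
No single 1,2-shift to an adjacent carbon would give a more-substituted cation, so no rearrangement occurs.

secondary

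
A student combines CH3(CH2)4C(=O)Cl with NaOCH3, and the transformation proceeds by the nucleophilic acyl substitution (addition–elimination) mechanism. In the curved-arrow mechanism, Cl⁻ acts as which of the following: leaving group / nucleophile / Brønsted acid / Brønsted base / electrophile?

Step 2: An oxygen lone pair re-forms the C=O π bond as the C–Cl σ-bond breaks; Cl⁻ is expelled.
Cl⁻ departs with both electrons of the breaking σ-bond — that is the definition of a leaving group.

leaving group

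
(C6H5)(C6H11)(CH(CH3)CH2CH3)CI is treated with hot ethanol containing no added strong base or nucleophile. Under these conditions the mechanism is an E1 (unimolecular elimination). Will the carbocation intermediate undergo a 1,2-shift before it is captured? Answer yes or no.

The first-formed carbocation is tertiary.
No single 1,2-shift to an adjacent carbon would produce a more-substituted cation than the one already present, so no rearrangement occurs.

no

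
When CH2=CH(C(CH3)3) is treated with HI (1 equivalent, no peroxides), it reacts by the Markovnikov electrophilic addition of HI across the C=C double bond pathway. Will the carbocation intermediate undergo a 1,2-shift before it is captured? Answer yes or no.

The first-formed carbocation is secondary.
The adjacent tert-butyl carbon has no hydrogen but bears methyl groups; migration of one methyl with its bonding pair (a 1,2-methyl shift) places the charge on a tertiary centre.
Tertiary is more stable than secondary, so the shift occurs.

yes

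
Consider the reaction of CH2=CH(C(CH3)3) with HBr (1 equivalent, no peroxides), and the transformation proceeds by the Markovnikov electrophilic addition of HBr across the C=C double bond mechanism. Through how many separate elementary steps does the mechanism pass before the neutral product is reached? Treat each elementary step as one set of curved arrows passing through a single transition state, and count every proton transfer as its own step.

Step 1: Protonation of the alkene by HBr: the π bond acts as the nucleophile and picks up H⁺, giving the more stable (Markovnikov) secondary carbocation. The H–Br bond breaks heterolytically, releasing Br⁻.
Step 2: A 1,2-methyl shift from the adjacent tert-butyl carbon moves the positive charge from the secondary centre to an adjacent carbon, generating a more stable tertiary carbocation.
Step 3: Br⁻ captures the cation: a lone pair on Br⁻ fills the empty p orbital, producing the alkyl halide product.
Total: 3 elementary steps.

3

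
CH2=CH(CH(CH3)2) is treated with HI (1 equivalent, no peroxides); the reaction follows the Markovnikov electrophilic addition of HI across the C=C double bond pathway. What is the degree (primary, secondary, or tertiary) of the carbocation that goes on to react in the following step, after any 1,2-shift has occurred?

tertiary

Step 1: Protonation of the alkene by HI: the π bond acts as the nucleophile and picks up H⁺, giving the more stable (Markovnikov) secondary carbocation. The H–I bond breaks heterolytically, releasing I⁻.
Step 2: A hydride (H with its bonding pair) migrates from the adjacent isopropyl carbon to the cationic centre — a 1,2-hydride shift — upgrading the secondary cation to a tertiary one.
The cation rearranges from secondary to tertiary via a 1,2-hydride shift from the adjacent isopropyl carbon; the tertiary cation is what reacts next.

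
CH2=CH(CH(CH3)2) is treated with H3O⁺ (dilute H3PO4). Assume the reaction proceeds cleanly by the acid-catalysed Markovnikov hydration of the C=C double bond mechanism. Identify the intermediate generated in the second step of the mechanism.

Step 1: The π electrons of the C=C bond attack a proton of H3O⁺; Markovnikov addition places the new C–H on the less-substituted alkene carbon, so the positive charge ends up on the more-substituted carbon — a secondary carbocation. H2O is released.
Step 2: A 1,2-hydride shift from the adjacent isopropyl carbon moves the positive charge from the secondary centre to an adjacent carbon, generating a more stable tertiary carbocation.
After step 2 the species present is a tertiary carbocation.

tertiary carbocation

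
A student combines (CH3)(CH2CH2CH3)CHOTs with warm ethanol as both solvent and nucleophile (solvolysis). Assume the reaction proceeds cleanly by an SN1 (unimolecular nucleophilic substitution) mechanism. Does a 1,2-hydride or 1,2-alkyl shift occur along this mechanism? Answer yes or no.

no

The first-formed carbocation is secondary.
No single 1,2-shift to an adjacent carbon would produce a more-substituted cation than the one already present, so no rearrangement occurs.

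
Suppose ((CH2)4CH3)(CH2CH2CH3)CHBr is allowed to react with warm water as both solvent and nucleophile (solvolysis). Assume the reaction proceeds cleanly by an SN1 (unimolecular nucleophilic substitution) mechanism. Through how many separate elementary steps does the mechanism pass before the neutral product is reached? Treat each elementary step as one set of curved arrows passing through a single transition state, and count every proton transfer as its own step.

3

Step 1: Unassisted departure of Br⁻ (taking the C–Br bonding pair) generates a secondary carbocation.
(No 1,2-shift: no single shift to an adjacent carbon would give a more stable cation.)
Step 2: Nucleophilic capture: the oxygen of H2O bonds to the cationic carbon, producing an oxonium-ion intermediate.
Step 3: Proton transfer from the O–H of the oxonium ion to a solvent molecule delivers the neutral alcohol.
Total: 3 elementary steps.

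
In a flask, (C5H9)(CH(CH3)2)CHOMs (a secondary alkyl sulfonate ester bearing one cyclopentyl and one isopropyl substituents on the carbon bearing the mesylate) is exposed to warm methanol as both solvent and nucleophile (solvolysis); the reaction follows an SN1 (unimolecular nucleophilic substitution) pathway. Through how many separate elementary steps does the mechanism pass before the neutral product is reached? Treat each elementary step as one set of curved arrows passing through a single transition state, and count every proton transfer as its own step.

4

Step 1: Rate-determining heterolysis of the C–O bond gives MsO⁻ and a secondary carbocation.
Step 2: A hydride (H with its bonding pair) migrates from the adjacent cyclopentyl carbon to the cationic centre — a 1,2-hydride shift — upgrading the secondary cation to a tertiary one.
Step 3: CH3OH donates an oxygen lone pair into the empty p orbital of the cation, giving a protonated ether (an oxonium ion).
Step 4: Deprotonation of the oxonium oxygen by solvent methanol yields the neutral ether.
Total: 4 elementary steps.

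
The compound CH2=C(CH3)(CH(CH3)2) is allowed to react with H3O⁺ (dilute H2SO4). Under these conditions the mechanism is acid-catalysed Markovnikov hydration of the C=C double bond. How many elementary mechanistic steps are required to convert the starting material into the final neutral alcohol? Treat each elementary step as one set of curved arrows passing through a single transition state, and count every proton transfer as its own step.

Step 1: The π electrons of the C=C bond attack a proton of H3O⁺; Markovnikov addition places the new C–H on the less-substituted alkene carbon, so the positive charge ends up on the more-substituted carbon — a tertiary carbocation. H2O is released.
(No 1,2-shift: no single shift to an adjacent carbon would give a more stable cation.)
Step 2: A lone pair on the oxygen of H2O attacks the carbocation, forming a C–O bond and an oxonium ion (a protonated alcohol).
Step 3: Proton transfer from the O–H of the oxonium ion to H2O completes the catalytic cycle and yields the alcohol.
Total: 3 elementary steps.

3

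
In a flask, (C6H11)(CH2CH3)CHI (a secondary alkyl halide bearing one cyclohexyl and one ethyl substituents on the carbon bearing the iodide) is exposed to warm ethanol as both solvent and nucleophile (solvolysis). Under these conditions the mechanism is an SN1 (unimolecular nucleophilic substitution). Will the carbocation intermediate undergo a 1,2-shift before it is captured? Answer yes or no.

yes

The first-formed carbocation is secondary.
The adjacent cyclohexyl carbon already bears 2 other carbon substituents and has a hydrogen to migrate; after a 1,2-hydride shift from that carbon the positive charge sits on a tertiary centre.
Tertiary is more stable than secondary, so the shift occurs.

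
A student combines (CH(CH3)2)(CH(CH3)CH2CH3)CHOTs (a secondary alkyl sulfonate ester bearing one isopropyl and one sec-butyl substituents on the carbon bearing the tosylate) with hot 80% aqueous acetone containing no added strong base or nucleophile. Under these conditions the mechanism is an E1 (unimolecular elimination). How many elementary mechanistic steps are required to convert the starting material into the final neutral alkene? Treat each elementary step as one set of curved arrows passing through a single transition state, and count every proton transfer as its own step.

Step 1: Unassisted departure of TsO⁻ (taking the C–O bonding pair) generates a secondary carbocation.
Step 2: Carbocation rearrangement: a 1,2-hydride shift from the adjacent isopropyl carbon converts the initially-formed secondary cation into the more stable tertiary cation.
Step 3: A weak base (a water molecule from the solvent) removes a proton from a carbon adjacent to the cationic centre; the electrons of that C–H bond become the new π(C=C) bond, giving the alkene.
Total: 3 elementary steps.

3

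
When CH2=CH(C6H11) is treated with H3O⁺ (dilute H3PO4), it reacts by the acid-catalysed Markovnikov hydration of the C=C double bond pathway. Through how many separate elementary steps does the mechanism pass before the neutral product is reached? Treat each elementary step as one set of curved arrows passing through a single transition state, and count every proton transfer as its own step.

Step 1: Electrophilic addition begins with the π(C=C) electrons forming a bond to the proton of H3O⁺. Following Markovnikov's rule, the resulting cation is secondary. H2O is released.
Step 2: A 1,2-hydride shift from the adjacent cyclohexyl carbon moves the positive charge from the secondary centre to an adjacent carbon, generating a more stable tertiary carbocation.
Step 3: Water acts as the nucleophile: an oxygen lone pair bonds to the cationic carbon, giving an oxonium-ion intermediate.
Step 4: Proton transfer from the O–H of the oxonium ion to H2O completes the catalytic cycle and yields the alcohol.
Total: 4 elementary steps.

4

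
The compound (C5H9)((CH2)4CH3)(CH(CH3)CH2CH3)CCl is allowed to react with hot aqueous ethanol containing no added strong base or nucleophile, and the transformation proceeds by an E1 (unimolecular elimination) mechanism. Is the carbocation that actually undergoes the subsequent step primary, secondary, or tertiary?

Step 1: Rate-determining heterolysis of the C–Cl bond gives Cl⁻ and a tertiary carbocation.
No single 1,2-shift to an adjacent carbon would give a more-substituted cation, so no rearrangement occurs.

tertiary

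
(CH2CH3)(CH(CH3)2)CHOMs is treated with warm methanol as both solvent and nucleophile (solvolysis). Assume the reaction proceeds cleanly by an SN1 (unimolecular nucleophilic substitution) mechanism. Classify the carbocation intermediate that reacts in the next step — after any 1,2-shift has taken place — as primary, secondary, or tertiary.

tertiary

Step 1: Rate-determining heterolysis of the C–O bond gives MsO⁻ and a secondary carbocation.
Step 2: A hydride (H with its bonding pair) migrates from the adjacent isopropyl carbon to the cationic centre — a 1,2-hydride shift — upgrading the secondary cation to a tertiary one.
The cation rearranges from secondary to tertiary via a 1,2-hydride shift from the adjacent isopropyl carbon; the tertiary cation is what reacts next.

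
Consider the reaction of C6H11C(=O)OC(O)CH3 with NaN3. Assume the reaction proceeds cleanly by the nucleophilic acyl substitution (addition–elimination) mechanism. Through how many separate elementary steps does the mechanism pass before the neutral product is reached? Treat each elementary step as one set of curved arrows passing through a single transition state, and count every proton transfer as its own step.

2

Step 1: Nucleophilic addition of N3⁻ to the acyl carbon breaks the π(C=O) bond and yields a tetrahedral, anionic intermediate.
Step 2: Collapse of the tetrahedral intermediate: the alkoxide oxygen pushes its lone pair back to re-form C=O while CH3CO2⁻ leaves.
Total: 2 elementary steps.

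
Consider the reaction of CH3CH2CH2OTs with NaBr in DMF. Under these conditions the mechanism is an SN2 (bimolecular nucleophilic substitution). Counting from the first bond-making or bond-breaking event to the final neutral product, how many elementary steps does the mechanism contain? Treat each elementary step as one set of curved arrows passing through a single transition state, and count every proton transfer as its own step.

Step 1: The bromide nucleophile donates a lone pair from Br to the α-carbon in a backside attack; simultaneously the C–O σ-bond breaks and both of its electrons leave with TsO⁻. One concerted step with inversion of configuration.
Total: 1 elementary step.

1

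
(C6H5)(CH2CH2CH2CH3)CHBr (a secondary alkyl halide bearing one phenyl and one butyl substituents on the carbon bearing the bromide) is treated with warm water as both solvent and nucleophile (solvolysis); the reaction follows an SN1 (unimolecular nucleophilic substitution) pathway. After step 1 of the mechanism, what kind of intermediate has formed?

secondary carbocation

Step 1: Unassisted departure of Br⁻ (taking the C–Br bonding pair) generates a secondary carbocation.
After step 1 the species present is a secondary carbocation.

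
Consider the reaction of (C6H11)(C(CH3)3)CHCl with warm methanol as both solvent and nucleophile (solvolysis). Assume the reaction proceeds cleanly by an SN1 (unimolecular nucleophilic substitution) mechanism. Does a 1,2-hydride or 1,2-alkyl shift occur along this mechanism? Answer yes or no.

yes

The first-formed carbocation is secondary.
The adjacent cyclohexyl carbon already bears 2 other carbon substituents and has a hydrogen to migrate; after a 1,2-hydride shift from that carbon the positive charge sits on a tertiary centre.
Tertiary is more stable than secondary, so the shift occurs.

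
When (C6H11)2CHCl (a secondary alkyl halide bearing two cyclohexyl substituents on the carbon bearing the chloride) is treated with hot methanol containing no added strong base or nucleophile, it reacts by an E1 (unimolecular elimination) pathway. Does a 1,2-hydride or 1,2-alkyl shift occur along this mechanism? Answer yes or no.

yes

The first-formed carbocation is secondary.
The adjacent cyclohexyl carbon already bears 2 other carbon substituents and has a hydrogen to migrate; after a 1,2-hydride shift from that carbon the positive charge sits on a tertiary centre.
Tertiary is more stable than secondary, so the shift occurs.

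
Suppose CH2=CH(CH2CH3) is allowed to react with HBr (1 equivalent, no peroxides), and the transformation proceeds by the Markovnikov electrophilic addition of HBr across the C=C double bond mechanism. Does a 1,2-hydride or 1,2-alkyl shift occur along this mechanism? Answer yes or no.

The first-formed carbocation is secondary.
No single 1,2-shift to an adjacent carbon would produce a more-substituted cation than the one already present, so no rearrangement occurs.

no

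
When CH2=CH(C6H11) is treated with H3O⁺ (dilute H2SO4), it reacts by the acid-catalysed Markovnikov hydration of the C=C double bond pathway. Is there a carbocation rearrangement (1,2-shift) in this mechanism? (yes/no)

yes

The first-formed carbocation is secondary.
The adjacent cyclohexyl carbon already bears 2 other carbon substituents and has a hydrogen to migrate; after a 1,2-hydride shift from that carbon the positive charge sits on a tertiary centre.
Tertiary is more stable than secondary, so the shift occurs.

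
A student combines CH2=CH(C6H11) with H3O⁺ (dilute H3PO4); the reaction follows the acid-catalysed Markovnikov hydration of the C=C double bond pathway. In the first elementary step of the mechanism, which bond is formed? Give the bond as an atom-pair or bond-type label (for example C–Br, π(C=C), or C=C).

C–H

Step 1: Protonation of the alkene by H3O⁺: the π bond acts as the nucleophile and picks up H⁺, giving the more stable (Markovnikov) secondary carbocation. H2O is released.
The bond formed in this step is the C–H bond.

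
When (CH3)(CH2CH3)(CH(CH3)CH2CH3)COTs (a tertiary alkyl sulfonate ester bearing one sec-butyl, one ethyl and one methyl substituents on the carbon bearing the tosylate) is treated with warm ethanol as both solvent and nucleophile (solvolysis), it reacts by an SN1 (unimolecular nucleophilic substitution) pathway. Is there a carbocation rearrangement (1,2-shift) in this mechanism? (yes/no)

The first-formed carbocation is tertiary.
No single 1,2-shift to an adjacent carbon would produce a more-substituted cation than the one already present, so no rearrangement occurs.

no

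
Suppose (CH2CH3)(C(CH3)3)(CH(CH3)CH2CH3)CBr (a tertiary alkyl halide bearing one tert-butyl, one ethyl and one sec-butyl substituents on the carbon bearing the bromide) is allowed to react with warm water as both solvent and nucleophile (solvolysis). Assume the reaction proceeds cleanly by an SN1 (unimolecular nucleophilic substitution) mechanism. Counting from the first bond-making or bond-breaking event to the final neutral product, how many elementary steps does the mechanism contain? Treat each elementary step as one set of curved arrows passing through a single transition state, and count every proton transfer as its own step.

Step 1: Rate-determining heterolysis of the C–Br bond gives Br⁻ and a tertiary carbocation.
(No 1,2-shift: no single shift to an adjacent carbon would give a more stable cation.)
Step 2: A lone pair on the oxygen of H2O attacks the carbocation, forming a new C–O σ-bond and an oxonium ion.
Step 3: Deprotonation of the oxonium oxygen by solvent water yields the neutral alcohol.
Total: 3 elementary steps.

3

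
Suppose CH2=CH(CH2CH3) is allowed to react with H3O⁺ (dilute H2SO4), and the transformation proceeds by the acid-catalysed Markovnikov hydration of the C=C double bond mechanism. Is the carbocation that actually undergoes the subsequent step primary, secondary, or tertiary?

secondary

Step 1: Protonation of the alkene by H3O⁺: the π bond acts as the nucleophile and picks up H⁺, giving the more stable (Markovnikov) secondary carbocation. H2O is released.
No single 1,2-shift to an adjacent carbon would give a more-substituted cation, so no rearrangement occurs.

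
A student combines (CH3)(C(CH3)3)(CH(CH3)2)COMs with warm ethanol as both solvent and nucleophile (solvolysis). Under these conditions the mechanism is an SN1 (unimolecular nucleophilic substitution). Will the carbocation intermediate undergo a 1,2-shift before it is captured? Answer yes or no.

no

The first-formed carbocation is tertiary.
No single 1,2-shift to an adjacent carbon would produce a more-substituted cation than the one already present, so no rearrangement occurs.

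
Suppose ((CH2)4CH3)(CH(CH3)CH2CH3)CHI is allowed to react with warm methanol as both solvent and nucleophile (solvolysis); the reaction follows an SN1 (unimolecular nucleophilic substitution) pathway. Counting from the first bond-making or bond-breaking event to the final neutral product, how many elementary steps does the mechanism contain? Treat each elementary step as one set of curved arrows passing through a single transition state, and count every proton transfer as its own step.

4

Step 1: Ionisation: the C–I σ-bond cleaves heterolytically; both bonding electrons depart with I⁻, leaving a secondary carbocation at the α-carbon.
Step 2: Carbocation rearrangement: a 1,2-hydride shift from the adjacent sec-butyl carbon converts the initially-formed secondary cation into the more stable tertiary cation.
Step 3: Nucleophilic capture: the oxygen of CH3OH bonds to the cationic carbon, producing an oxonium-ion intermediate.
Step 4: A second solvent molecule removes the proton on oxygen, giving the neutral ether product.
Total: 4 elementary steps.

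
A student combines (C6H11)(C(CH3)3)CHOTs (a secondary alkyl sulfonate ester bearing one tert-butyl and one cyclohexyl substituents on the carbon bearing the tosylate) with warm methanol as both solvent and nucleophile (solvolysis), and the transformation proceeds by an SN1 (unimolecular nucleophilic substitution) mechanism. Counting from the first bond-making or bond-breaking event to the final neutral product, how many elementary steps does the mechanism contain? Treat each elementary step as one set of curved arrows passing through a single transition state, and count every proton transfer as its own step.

Step 1: Unassisted departure of TsO⁻ (taking the C–O bonding pair) generates a secondary carbocation.
Step 2: Carbocation rearrangement: a 1,2-hydride shift from the adjacent cyclohexyl carbon converts the initially-formed secondary cation into the more stable tertiary cation.
Step 3: A lone pair on the oxygen of CH3OH attacks the carbocation, forming a new C–O σ-bond and an oxonium ion.
Step 4: A second solvent molecule removes the proton on oxygen, giving the neutral ether product.
Total: 4 elementary steps.

4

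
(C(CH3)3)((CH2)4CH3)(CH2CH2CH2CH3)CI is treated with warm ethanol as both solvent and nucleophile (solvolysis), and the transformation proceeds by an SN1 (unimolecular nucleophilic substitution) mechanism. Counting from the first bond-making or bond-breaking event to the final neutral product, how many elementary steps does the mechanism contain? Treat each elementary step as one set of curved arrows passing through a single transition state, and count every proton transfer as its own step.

Step 1: Rate-determining heterolysis of the C–I bond gives I⁻ and a tertiary carbocation.
(No 1,2-shift: no single shift to an adjacent carbon would give a more stable cation.)
Step 2: A lone pair on the oxygen of CH3CH2OH attacks the carbocation, forming a new C–O σ-bond and an oxonium ion.
Step 3: A second solvent molecule removes the proton on oxygen, giving the neutral ether product.
Total: 3 elementary steps.

3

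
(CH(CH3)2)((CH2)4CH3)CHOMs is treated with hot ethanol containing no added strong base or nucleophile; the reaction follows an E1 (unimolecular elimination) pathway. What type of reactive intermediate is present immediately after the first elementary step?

secondary carbocation

Step 1: The C–O bond breaks with both electrons going to the mesylate; MsO⁻ leaves and a secondary carbocation remains.
After step 1 the species present is a secondary carbocation.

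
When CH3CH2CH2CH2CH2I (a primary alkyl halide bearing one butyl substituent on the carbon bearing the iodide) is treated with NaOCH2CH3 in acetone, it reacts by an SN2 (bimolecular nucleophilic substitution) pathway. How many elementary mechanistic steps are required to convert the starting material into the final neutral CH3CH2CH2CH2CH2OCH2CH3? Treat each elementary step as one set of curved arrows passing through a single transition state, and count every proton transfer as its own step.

Step 1: Backside attack by CH3CH2O⁻ on the carbon bearing the iodide: the new C–O bond forms as the C–I bond breaks, with Walden inversion at carbon.
Total: 1 elementary step.

1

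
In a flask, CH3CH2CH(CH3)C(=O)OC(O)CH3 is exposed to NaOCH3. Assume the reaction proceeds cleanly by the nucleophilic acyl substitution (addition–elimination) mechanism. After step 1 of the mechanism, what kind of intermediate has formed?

tetrahedral intermediate

Step 1: A lone pair on the O of CH3O⁻ attacks the electrophilic acyl carbon; the π(C=O) electrons move onto oxygen, giving a tetrahedral intermediate.
After step 1 the species present is a tetrahedral intermediate.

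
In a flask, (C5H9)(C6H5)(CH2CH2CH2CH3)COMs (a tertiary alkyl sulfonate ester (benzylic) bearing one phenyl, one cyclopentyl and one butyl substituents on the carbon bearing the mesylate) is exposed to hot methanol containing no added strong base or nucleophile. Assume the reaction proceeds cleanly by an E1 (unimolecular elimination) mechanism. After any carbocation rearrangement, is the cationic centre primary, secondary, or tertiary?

tertiary

Step 1: The C–O bond breaks with both electrons going to the mesylate; MsO⁻ leaves and a tertiary carbocation remains.
No single 1,2-shift to an adjacent carbon would give a more-substituted cation, so no rearrangement occurs.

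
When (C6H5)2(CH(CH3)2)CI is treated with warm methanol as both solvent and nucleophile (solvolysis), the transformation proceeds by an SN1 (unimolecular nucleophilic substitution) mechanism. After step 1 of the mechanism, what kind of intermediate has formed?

tertiary carbocation

Step 1: Ionisation: the C–I σ-bond cleaves heterolytically; both bonding electrons depart with I⁻, leaving a tertiary carbocation at the α-carbon.
After step 1 the species present is a tertiary carbocation.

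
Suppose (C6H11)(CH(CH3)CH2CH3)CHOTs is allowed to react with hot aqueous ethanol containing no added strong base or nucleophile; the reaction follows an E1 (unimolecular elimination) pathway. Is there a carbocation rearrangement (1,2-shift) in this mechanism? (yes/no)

yes

The first-formed carbocation is secondary.
The adjacent cyclohexyl carbon already bears 2 other carbon substituents and has a hydrogen to migrate; after a 1,2-hydride shift from that carbon the positive charge sits on a tertiary centre.
Tertiary is more stable than secondary, so the shift occurs.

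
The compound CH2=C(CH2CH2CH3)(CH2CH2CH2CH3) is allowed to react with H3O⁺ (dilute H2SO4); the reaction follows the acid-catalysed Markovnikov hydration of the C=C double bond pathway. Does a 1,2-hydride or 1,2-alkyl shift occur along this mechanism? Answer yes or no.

The first-formed carbocation is tertiary.
No single 1,2-shift to an adjacent carbon would produce a more-substituted cation than the one already present, so no rearrangement occurs.

no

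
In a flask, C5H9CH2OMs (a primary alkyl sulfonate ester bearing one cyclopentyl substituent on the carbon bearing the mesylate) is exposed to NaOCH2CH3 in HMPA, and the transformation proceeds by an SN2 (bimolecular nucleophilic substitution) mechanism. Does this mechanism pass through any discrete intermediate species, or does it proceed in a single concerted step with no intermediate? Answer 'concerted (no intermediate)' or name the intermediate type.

CH3CH2O⁻ attacks the back face of the α-carbon while MsO⁻ departs with the C–O bonding pair — a single concerted displacement through a pentacoordinate transition state.
All bond changes occur in one transition state; no discrete intermediate is formed.

concerted (no intermediate)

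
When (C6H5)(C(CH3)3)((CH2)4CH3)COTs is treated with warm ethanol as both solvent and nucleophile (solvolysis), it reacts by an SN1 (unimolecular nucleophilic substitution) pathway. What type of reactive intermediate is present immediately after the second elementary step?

Step 1: The C–O bond breaks with both electrons going to the tosylate; TsO⁻ leaves and a tertiary carbocation remains.
Step 2: A lone pair on the oxygen of CH3CH2OH attacks the carbocation, forming a new C–O σ-bond and an oxonium ion.
After step 2 the species present is an oxonium ion.

oxonium ion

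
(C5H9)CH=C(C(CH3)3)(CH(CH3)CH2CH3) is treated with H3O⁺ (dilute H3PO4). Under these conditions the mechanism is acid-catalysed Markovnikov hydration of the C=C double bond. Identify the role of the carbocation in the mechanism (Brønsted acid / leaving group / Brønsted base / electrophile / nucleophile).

Step 2: Nucleophilic capture of the cation by H2O produces the protonated alcohol (an oxonium ion).
The carbocation accepts an electron pair into an empty or π* orbital — it is the electrophile.

electrophile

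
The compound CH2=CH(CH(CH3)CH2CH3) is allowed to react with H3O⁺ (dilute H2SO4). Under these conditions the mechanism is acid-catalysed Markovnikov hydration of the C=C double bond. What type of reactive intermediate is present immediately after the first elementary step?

Step 1: Protonation of the alkene by H3O⁺: the π bond acts as the nucleophile and picks up H⁺, giving the more stable (Markovnikov) secondary carbocation. H2O is released.
After step 1 the species present is a secondary carbocation.

secondary carbocation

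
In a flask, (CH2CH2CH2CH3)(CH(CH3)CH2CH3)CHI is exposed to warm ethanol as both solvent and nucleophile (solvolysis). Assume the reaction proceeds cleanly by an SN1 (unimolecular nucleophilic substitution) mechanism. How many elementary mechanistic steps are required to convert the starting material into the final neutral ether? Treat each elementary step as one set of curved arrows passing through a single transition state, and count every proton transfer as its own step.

4

Step 1: The C–I bond breaks with both electrons going to the iodide; I⁻ leaves and a secondary carbocation remains.
Step 2: A 1,2-hydride shift from the adjacent sec-butyl carbon moves the positive charge from the secondary centre to an adjacent carbon, generating a more stable tertiary carbocation.
Step 3: A lone pair on the oxygen of CH3CH2OH attacks the carbocation, forming a new C–O σ-bond and an oxonium ion.
Step 4: Proton transfer from the O–H of the oxonium ion to a solvent molecule delivers the neutral ether.
Total: 4 elementary steps.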